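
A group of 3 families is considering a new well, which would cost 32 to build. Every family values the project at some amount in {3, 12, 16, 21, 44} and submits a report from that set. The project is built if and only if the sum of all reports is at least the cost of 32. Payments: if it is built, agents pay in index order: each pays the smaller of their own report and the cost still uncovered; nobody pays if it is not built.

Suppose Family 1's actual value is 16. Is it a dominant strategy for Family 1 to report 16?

Consider the case where Family 2 reports 3 and Family 3 reports 21.
Truthful report 16: project built, pays 16, utility 16 - 16 = 0.
Report 12 instead: project built, pays 12, utility 16 - 12 = 4.
Since 4 > 0, reporting 12 is strictly better here, so truthful reporting is not dominant.

No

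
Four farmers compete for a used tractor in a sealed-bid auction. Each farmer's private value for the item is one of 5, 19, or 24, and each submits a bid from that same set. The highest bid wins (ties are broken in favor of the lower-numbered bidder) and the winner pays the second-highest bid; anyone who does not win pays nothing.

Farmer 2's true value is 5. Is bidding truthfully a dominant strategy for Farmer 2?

Yes

Check each profile of the others' bids and compare truth against every alternative bid.
Others bid (5, 5, 19): truth gives 0, best alternative gives -14.
Others bid (5, 19, 5): truth gives 0, best alternative gives -14.
Others bid (5, 19, 19): truth gives 0, best alternative gives -14.
Others bid (5, 5, 5): truth gives 0, best alternative gives 0.
Others bid (5, 5, 24): truth gives 0, best alternative gives 0.
Others bid (5, 19, 24): truth gives 0, best alternative gives 0.
(Remaining 21 profiles checked similarly; truth is weakly best in each.)
In every case the truthful bid is at least as good as any alternative, so it is a dominant strategy.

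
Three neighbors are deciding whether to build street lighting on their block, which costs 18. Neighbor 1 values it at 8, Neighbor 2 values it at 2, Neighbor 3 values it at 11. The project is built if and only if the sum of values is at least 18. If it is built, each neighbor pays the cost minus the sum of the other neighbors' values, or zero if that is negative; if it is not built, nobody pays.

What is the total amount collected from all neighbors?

Total value 21 ≥ cost 18, so it is built.
Neighbor 1: others sum to 13; max(0, 18 - 13) = 5.
Neighbor 2: others sum to 19; max(0, 18 - 19) = 0.
Neighbor 3: others sum to 10; max(0, 18 - 10) = 8.
Total collected = 5 + 0 + 8 = 13.

13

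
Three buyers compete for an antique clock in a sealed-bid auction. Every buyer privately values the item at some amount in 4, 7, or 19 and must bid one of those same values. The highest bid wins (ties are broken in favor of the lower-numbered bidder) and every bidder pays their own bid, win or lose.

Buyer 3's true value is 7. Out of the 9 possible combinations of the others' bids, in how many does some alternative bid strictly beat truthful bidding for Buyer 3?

8

Others bid (4, 7): truth gives -7; bid 4 gives -4 > -7. Violating.
Others bid (4, 19): truth gives -7; bid 4 gives -4 > -7. Violating.
Others bid (7, 4): truth gives -7; bid 4 gives -4 > -7. Violating.
Others bid (7, 7): truth gives -7; bid 4 gives -4 > -7. Violating.
Others bid (4, 4): truth gives 0; no alternative beats it.
(Checking all 9 profiles: 8 have a profitable deviation, 1 does not.)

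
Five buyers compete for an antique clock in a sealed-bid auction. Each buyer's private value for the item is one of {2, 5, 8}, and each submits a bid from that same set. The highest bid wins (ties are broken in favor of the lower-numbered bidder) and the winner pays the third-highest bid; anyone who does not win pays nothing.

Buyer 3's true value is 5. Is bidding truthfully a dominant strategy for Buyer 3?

Consider the case where Buyer 1 bids 2, Buyer 2 bids 2, Buyer 4 bids 2 and Buyer 5 bids 8.
Truthful bid 5: loses, pays 0, utility 0.
Bid 8 instead: wins, pays 2, utility 5 - 2 = 3.
Since 3 > 0, bidding 8 is strictly better here, so truthful bidding is not dominant.

No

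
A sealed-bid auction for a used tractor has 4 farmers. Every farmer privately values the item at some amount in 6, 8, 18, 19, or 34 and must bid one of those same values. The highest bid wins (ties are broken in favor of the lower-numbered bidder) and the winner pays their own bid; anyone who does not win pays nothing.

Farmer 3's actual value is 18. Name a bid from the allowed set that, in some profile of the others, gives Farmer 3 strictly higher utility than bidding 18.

Suppose Farmer 1 bids 6, Farmer 2 bids 6 and Farmer 4 bids 6.
Bid 18: wins, pays 18, utility 18 - 18 = 0.
Bid 8: wins, pays 8, utility 18 - 8 = 10.
So bidding 8 beats truth here (10 > 0).

8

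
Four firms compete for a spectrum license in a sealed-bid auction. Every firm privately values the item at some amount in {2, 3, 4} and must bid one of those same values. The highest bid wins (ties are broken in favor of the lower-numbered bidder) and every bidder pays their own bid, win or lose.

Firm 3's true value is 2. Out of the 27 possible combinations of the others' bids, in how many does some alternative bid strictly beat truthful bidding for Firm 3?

Others bid (2, 2, 2): truth gives -2; bid 3 gives -1 > -2. Violating.
Others bid (2, 2, 3): truth gives -2; bid 3 gives -1 > -2. Violating.
Others bid (2, 2, 4): truth gives -2; no alternative beats it.
Others bid (2, 3, 2): truth gives -2; no alternative beats it.
(Checking all 27 profiles: 2 have a profitable deviation, 25 do not.)

2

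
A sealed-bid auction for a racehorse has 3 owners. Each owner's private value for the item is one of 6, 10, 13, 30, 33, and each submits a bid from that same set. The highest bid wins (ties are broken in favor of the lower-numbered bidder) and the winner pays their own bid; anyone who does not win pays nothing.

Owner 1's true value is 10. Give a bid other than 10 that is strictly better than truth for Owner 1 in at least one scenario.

6

Suppose Owner 2 bids 6 and Owner 3 bids 6.
Bid 10: wins, pays 10, utility 10 - 10 = 0.
Bid 6: wins, pays 6, utility 10 - 6 = 4.
So bidding 6 beats truth here (4 > 0).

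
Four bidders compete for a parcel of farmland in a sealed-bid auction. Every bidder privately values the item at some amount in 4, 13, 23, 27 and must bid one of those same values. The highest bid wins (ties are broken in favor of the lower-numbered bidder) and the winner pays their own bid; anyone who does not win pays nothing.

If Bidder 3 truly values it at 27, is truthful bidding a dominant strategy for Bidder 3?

Consider the case where Bidder 1 bids 4, Bidder 2 bids 4 and Bidder 4 bids 4.
Truthful bid 27: wins, pays 27, utility 27 - 27 = 0.
Bid 13 instead: wins, pays 13, utility 27 - 13 = 14.
Since 14 > 0, bidding 13 is strictly better here, so truthful bidding is not dominant.

No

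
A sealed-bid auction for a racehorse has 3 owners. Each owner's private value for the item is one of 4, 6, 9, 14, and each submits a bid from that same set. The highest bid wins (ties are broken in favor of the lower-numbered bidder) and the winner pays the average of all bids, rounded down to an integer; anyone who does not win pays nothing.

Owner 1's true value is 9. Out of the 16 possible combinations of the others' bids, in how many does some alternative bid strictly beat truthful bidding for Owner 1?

Others bid (4, 4): truth gives 4; bid 4 gives 5 > 4. Violating.
Others bid (4, 6): truth gives 3; bid 6 gives 4 > 3. Violating.
Others bid (6, 4): truth gives 3; bid 6 gives 4 > 3. Violating.
Others bid (6, 6): truth gives 2; bid 6 gives 3 > 2. Violating.
Others bid (4, 9): truth gives 2; no alternative beats it.
Others bid (4, 14): truth gives 0; no alternative beats it.
(Checking all 16 profiles: 4 have a profitable deviation, 12 do not.)

4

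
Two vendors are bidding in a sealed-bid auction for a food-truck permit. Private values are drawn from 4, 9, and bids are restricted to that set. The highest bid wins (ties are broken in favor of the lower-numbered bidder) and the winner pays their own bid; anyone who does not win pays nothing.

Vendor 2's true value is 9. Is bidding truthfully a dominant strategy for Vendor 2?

Yes

Check each profile of the others' bids and compare truth against every alternative bid.
Others bid (4): truth gives 0, best alternative gives 0.
Others bid (9): truth gives 0, best alternative gives 0.
In every case the truthful bid is at least as good as any alternative, so it is a dominant strategy.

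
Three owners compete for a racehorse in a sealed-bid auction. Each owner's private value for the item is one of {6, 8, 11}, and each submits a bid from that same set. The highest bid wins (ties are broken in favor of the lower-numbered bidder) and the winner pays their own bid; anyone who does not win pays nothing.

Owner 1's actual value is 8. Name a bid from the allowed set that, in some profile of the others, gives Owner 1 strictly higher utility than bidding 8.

6

Suppose Owner 2 bids 6 and Owner 3 bids 6.
Bid 8: wins, pays 8, utility 8 - 8 = 0.
Bid 6: wins, pays 6, utility 8 - 6 = 2.
So bidding 6 beats truth here (2 > 0).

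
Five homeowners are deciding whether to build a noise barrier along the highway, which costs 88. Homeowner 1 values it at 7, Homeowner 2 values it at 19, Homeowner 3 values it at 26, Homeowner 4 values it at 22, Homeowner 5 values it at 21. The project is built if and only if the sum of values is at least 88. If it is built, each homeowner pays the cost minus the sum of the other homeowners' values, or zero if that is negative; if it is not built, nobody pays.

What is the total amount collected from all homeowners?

60

Total value 95 ≥ cost 88, so it is built.
Homeowner 1: others sum to 88; max(0, 88 - 88) = 0.
Homeowner 2: others sum to 76; max(0, 88 - 76) = 12.
Homeowner 3: others sum to 69; max(0, 88 - 69) = 19.
Homeowner 4: others sum to 73; max(0, 88 - 73) = 15.
Homeowner 5: others sum to 74; max(0, 88 - 74) = 14.
Total collected = 0 + 12 + 19 + 15 + 14 = 60.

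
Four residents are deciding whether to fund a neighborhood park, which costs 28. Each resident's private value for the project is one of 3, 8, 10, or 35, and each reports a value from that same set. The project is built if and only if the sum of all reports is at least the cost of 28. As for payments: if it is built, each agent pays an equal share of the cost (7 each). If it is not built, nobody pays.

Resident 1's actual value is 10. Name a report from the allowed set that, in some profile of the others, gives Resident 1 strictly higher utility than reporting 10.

35

Suppose Resident 2 reports 3, Resident 3 reports 3 and Resident 4 reports 3.
Report 10: project not built, utility 0.
Report 35: project built, pays 7, utility 10 - 7 = 3.
So reporting 35 beats truth here (3 > 0).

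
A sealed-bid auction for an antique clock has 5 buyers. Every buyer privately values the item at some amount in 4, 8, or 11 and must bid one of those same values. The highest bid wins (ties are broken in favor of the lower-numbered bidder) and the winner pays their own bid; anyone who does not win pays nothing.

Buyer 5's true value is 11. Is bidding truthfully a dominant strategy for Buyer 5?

No

Consider the case where Buyer 1 bids 4, Buyer 2 bids 4, Buyer 3 bids 4 and Buyer 4 bids 4.
Truthful bid 11: wins, pays 11, utility 11 - 11 = 0.
Bid 8 instead: wins, pays 8, utility 11 - 8 = 3.
Since 3 > 0, bidding 8 is strictly better here, so truthful bidding is not dominant.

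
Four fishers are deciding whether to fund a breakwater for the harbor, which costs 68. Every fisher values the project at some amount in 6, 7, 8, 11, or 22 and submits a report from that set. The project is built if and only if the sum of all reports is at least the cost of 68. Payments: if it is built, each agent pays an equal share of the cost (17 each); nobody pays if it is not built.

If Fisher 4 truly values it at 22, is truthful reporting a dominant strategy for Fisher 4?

Yes

Check each profile of the others' reports and compare truth against every alternative report.
Others report (6, 22, 22): truth gives 5, best alternative gives 0.
Others report (7, 22, 22): truth gives 5, best alternative gives 0.
Others report (8, 22, 22): truth gives 5, best alternative gives 0.
Others report (11, 22, 22): truth gives 5, best alternative gives 0.
Others report (22, 6, 22): truth gives 5, best alternative gives 0.
Others report (22, 7, 22): truth gives 5, best alternative gives 0.
(Remaining 119 profiles checked similarly; truth is weakly best in each.)
In every case the truthful report is at least as good as any alternative, so it is a dominant strategy.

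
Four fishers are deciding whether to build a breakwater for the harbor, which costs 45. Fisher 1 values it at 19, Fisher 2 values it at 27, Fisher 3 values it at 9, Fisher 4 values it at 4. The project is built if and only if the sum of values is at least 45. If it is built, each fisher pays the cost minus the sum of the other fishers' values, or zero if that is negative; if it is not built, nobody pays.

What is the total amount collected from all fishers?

Total value 59 ≥ cost 45, so it is built.
Fisher 1: others sum to 40; max(0, 45 - 40) = 5.
Fisher 2: others sum to 32; max(0, 45 - 32) = 13.
Fisher 3: others sum to 50; max(0, 45 - 50) = 0.
Fisher 4: others sum to 55; max(0, 45 - 55) = 0.
Total collected = 5 + 13 + 0 + 0 = 18.

18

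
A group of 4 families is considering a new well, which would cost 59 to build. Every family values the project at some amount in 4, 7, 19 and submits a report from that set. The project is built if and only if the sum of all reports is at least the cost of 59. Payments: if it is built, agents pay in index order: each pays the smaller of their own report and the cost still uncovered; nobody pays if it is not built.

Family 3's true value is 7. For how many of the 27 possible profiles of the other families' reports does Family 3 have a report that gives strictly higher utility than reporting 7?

Others report (19, 19, 19): truth gives 0; report 4 gives 3 > 0. Violating.
Others report (4, 4, 4): truth gives 0; no alternative beats it.
Others report (4, 4, 7): truth gives 0; no alternative beats it.
(Checking all 27 profiles: 1 has a profitable deviation, 26 do not.)

1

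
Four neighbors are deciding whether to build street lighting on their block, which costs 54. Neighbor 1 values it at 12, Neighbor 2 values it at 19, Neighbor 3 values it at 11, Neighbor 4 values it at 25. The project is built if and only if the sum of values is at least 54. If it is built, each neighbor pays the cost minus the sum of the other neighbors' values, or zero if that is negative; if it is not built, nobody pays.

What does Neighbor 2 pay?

Total value 67 ≥ cost 54, so the project is built.
The other neighbors' values sum to 48.
Cost minus that sum is 54 - 48 = 6.

6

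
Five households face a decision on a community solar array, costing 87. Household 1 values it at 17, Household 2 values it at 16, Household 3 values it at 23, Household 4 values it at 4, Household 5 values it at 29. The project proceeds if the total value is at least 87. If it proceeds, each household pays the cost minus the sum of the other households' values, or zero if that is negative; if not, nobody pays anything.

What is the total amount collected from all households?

79

Total value 89 ≥ cost 87, so it is built.
Household 1: others sum to 72; max(0, 87 - 72) = 15.
Household 2: others sum to 73; max(0, 87 - 73) = 14.
Household 3: others sum to 66; max(0, 87 - 66) = 21.
Household 4: others sum to 85; max(0, 87 - 85) = 2.
Household 5: others sum to 60; max(0, 87 - 60) = 27.
Total collected = 15 + 14 + 21 + 2 + 27 = 79.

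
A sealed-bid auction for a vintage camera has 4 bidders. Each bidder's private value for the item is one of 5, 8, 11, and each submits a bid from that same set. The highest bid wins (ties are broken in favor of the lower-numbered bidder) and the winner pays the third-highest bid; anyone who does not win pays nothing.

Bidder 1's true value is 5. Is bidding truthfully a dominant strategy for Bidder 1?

Yes

Check each profile of the others' bids and compare truth against every alternative bid.
Others bid (5, 8, 8): truth gives 0, best alternative gives -3.
Others bid (8, 5, 8): truth gives 0, best alternative gives -3.
Others bid (8, 8, 5): truth gives 0, best alternative gives -3.
Others bid (8, 8, 8): truth gives 0, best alternative gives -3.
Others bid (5, 5, 5): truth gives 0, best alternative gives 0.
Others bid (5, 5, 8): truth gives 0, best alternative gives 0.
(Remaining 21 profiles checked similarly; truth is weakly best in each.)
In every case the truthful bid is at least as good as any alternative, so it is a dominant strategy.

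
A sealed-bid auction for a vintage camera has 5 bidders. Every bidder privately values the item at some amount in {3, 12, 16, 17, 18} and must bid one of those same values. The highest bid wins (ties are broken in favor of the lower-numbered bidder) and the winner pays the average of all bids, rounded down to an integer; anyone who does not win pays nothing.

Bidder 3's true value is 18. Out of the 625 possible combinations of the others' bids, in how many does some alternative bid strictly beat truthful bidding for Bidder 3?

42

Others bid (3, 3, 3, 3): truth gives 12; bid 12 gives 14 > 12. Violating.
Others bid (3, 3, 3, 12): truth gives 11; bid 12 gives 12 > 11. Violating.
Others bid (3, 3, 12, 3): truth gives 11; bid 12 gives 12 > 11. Violating.
Others bid (3, 3, 12, 12): truth gives 9; bid 12 gives 10 > 9. Violating.
Others bid (3, 3, 3, 16): truth gives 10; no alternative beats it.
Others bid (3, 3, 3, 17): truth gives 10; no alternative beats it.
(Checking all 625 profiles: 42 have a profitable deviation, 583 do not.)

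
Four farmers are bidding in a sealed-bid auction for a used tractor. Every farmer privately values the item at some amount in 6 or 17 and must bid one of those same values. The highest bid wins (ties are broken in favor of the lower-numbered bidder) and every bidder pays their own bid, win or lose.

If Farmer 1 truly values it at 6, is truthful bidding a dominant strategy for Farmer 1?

Check each profile of the others' bids and compare truth against every alternative bid.
Others bid (6, 6, 6): truth gives 0, best alternative gives -11.
Others bid (6, 6, 17): truth gives -6, best alternative gives -11.
Others bid (6, 17, 6): truth gives -6, best alternative gives -11.
Others bid (6, 17, 17): truth gives -6, best alternative gives -11.
Others bid (17, 6, 6): truth gives -6, best alternative gives -11.
Others bid (17, 6, 17): truth gives -6, best alternative gives -11.
(Remaining 2 profiles checked similarly; truth is weakly best in each.)
In every case the truthful bid is at least as good as any alternative, so it is a dominant strategy.

Yes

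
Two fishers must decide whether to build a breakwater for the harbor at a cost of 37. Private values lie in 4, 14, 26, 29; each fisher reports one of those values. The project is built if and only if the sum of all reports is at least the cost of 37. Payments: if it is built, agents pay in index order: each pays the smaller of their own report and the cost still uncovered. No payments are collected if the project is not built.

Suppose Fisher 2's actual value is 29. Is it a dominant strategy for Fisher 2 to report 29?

Yes

Check each profile of the others' reports and compare truth against every alternative report.
Others report (29): truth gives 21, best alternative gives 21.
Others report (26): truth gives 18, best alternative gives 18.
Others report (14): truth gives 6, best alternative gives 6.
Others report (4): truth gives 0, best alternative gives 0.
In every case the truthful report is at least as good as any alternative, so it is a dominant strategy.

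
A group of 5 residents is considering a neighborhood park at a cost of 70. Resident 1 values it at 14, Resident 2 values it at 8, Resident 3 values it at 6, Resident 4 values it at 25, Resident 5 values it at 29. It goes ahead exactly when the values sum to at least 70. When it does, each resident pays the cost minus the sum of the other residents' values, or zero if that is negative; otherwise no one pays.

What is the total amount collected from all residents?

Total value 82 ≥ cost 70, so it is built.
Resident 1: others sum to 68; max(0, 70 - 68) = 2.
Resident 2: others sum to 74; max(0, 70 - 74) = 0.
Resident 3: others sum to 76; max(0, 70 - 76) = 0.
Resident 4: others sum to 57; max(0, 70 - 57) = 13.
Resident 5: others sum to 53; max(0, 70 - 53) = 17.
Total collected = 2 + 0 + 0 + 13 + 17 = 32.

32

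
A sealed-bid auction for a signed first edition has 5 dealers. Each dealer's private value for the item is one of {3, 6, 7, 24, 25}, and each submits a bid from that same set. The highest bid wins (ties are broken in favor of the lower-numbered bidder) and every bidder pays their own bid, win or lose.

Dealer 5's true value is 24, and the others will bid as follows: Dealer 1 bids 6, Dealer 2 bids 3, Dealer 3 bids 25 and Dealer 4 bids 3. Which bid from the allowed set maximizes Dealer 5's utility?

3

Bid 3: loses but pays 3, utility -3.
Bid 6: loses but pays 6, utility -6.
Bid 7: loses but pays 7, utility -7.
Bid 24: loses but pays 24, utility -24.
Bid 25: loses but pays 25, utility -25.
The best choice is 3 with utility -3.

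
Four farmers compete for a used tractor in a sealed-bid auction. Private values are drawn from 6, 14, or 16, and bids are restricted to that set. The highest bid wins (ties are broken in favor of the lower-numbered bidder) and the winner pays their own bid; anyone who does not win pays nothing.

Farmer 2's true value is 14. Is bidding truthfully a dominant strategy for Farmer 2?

Yes

Check each profile of the others' bids and compare truth against every alternative bid.
Others bid (6, 6, 6): truth gives 0, best alternative gives 0.
Others bid (6, 6, 14): truth gives 0, best alternative gives 0.
Others bid (6, 6, 16): truth gives 0, best alternative gives 0.
Others bid (6, 14, 6): truth gives 0, best alternative gives 0.
Others bid (6, 14, 14): truth gives 0, best alternative gives 0.
Others bid (6, 14, 16): truth gives 0, best alternative gives 0.
(Remaining 21 profiles checked similarly; truth is weakly best in each.)
In every case the truthful bid is at least as good as any alternative, so it is a dominant strategy.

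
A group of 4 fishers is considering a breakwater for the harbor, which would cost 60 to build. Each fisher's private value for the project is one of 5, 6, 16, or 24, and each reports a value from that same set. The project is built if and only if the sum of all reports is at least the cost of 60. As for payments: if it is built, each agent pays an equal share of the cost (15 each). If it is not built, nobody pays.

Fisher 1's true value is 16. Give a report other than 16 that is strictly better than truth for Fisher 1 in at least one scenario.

24

Suppose Fisher 2 reports 5, Fisher 3 reports 16 and Fisher 4 reports 16.
Report 16: project not built, utility 0.
Report 24: project built, pays 15, utility 16 - 15 = 1.
So reporting 24 beats truth here (1 > 0).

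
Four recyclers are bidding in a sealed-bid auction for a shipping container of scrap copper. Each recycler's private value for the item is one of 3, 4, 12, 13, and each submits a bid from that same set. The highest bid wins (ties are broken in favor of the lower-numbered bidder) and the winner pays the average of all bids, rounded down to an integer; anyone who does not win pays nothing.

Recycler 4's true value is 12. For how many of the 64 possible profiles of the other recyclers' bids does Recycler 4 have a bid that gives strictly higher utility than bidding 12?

Others bid (3, 3, 3): truth gives 7; bid 4 gives 9 > 7. Violating.
Others bid (3, 3, 12): truth gives 0; bid 13 gives 5 > 0. Violating.
Others bid (3, 4, 12): truth gives 0; bid 13 gives 4 > 0. Violating.
Others bid (3, 12, 3): truth gives 0; bid 13 gives 5 > 0. Violating.
Others bid (3, 3, 4): truth gives 7; no alternative beats it.
Others bid (3, 3, 13): truth gives 0; no alternative beats it.
(Checking all 64 profiles: 19 have a profitable deviation, 45 do not.)

19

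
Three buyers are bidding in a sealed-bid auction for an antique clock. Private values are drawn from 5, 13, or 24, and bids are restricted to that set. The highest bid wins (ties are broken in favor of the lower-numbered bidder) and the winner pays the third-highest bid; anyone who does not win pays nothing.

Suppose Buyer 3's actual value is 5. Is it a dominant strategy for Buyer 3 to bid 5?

Check each profile of the others' bids and compare truth against every alternative bid.
Others bid (5, 5): truth gives 0, best alternative gives 0.
Others bid (5, 13): truth gives 0, best alternative gives 0.
Others bid (5, 24): truth gives 0, best alternative gives 0.
Others bid (13, 5): truth gives 0, best alternative gives 0.
Others bid (13, 13): truth gives 0, best alternative gives 0.
Others bid (13, 24): truth gives 0, best alternative gives 0.
(Remaining 3 profiles checked similarly; truth is weakly best in each.)
In every case the truthful bid is at least as good as any alternative, so it is a dominant strategy.

Yes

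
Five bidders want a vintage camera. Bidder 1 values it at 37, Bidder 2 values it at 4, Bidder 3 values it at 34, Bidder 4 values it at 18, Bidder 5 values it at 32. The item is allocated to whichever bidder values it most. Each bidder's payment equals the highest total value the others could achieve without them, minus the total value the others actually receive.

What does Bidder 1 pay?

Bidder 1 has the highest value and receives the item.
Without Bidder 1, the item would go to the next-highest value, 34, so the others could achieve 34.
With Bidder 1 present and winning, the others receive nothing, so their total is 0.
Payment = 34 - 0 = 34.

34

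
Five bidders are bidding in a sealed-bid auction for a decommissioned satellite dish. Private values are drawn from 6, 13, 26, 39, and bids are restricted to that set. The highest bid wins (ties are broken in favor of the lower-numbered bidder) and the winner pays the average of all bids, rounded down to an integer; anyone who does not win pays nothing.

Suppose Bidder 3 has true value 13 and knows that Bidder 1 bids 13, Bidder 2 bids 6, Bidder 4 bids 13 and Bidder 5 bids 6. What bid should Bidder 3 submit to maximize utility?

26

Bid 6: loses, pays 0, utility 0.
Bid 13: loses, pays 0, utility 0.
Bid 26: wins, pays 12, utility 13 - 12 = 1.
Bid 39: wins, pays 15, utility 13 - 15 = -2.
The best choice is 26 with utility 1.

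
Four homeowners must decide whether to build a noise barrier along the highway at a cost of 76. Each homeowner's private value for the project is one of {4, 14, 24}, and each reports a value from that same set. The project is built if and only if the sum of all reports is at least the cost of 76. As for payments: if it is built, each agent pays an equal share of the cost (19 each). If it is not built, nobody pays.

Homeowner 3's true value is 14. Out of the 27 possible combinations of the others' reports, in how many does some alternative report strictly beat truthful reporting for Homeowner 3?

3

Others report (14, 24, 24): truth gives -5; report 4 gives 0 > -5. Violating.
Others report (24, 14, 24): truth gives -5; report 4 gives 0 > -5. Violating.
Others report (24, 24, 14): truth gives -5; report 4 gives 0 > -5. Violating.
Others report (4, 4, 4): truth gives 0; no alternative beats it.
Others report (4, 4, 14): truth gives 0; no alternative beats it.
(Checking all 27 profiles: 3 have a profitable deviation, 24 do not.)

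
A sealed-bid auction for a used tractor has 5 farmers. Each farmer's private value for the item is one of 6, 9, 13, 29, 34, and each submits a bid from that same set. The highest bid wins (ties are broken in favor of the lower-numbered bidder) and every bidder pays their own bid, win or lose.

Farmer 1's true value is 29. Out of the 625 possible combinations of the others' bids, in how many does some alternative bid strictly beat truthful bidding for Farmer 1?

450

Others bid (6, 6, 6, 6): truth gives 0; bid 6 gives 23 > 0. Violating.
Others bid (6, 6, 6, 9): truth gives 0; bid 9 gives 20 > 0. Violating.
Others bid (6, 6, 6, 13): truth gives 0; bid 13 gives 16 > 0. Violating.
Others bid (6, 6, 6, 34): truth gives -29; bid 34 gives -5 > -29. Violating.
Others bid (6, 6, 6, 29): truth gives 0; no alternative beats it.
Others bid (6, 6, 9, 29): truth gives 0; no alternative beats it.
(Checking all 625 profiles: 450 have a profitable deviation, 175 do not.)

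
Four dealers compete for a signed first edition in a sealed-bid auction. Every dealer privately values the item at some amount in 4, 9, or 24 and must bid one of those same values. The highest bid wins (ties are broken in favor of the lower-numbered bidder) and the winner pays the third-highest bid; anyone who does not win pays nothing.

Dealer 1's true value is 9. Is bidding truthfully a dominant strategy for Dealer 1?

No

Consider the case where Dealer 2 bids 4, Dealer 3 bids 4 and Dealer 4 bids 24.
Truthful bid 9: loses, pays 0, utility 0.
Bid 24 instead: wins, pays 4, utility 9 - 4 = 5.
Since 5 > 0, bidding 24 is strictly better here, so truthful bidding is not dominant.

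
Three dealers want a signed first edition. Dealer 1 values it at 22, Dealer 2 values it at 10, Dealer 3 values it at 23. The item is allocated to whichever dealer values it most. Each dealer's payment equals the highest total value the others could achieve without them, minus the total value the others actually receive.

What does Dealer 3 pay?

22

Dealer 3 has the highest value and receives the item.
Without Dealer 3, the item would go to the next-highest value, 22, so the others could achieve 22.
With Dealer 3 present and winning, the others receive nothing, so their total is 0.
Payment = 22 - 0 = 22.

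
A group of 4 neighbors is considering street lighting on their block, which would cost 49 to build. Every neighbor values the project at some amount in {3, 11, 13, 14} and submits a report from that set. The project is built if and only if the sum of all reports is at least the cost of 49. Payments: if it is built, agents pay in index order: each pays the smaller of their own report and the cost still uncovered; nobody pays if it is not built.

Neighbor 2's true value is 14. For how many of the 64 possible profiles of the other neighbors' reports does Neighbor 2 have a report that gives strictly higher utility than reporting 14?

Others report (11, 11, 14): truth gives 0; report 13 gives 1 > 0. Violating.
Others report (11, 13, 13): truth gives 0; report 13 gives 1 > 0. Violating.
Others report (11, 13, 14): truth gives 0; report 11 gives 3 > 0. Violating.
Others report (11, 14, 11): truth gives 0; report 13 gives 1 > 0. Violating.
Others report (3, 3, 3): truth gives 0; no alternative beats it.
Others report (3, 3, 11): truth gives 0; no alternative beats it.
(Checking all 64 profiles: 23 have a profitable deviation, 41 do not.)

23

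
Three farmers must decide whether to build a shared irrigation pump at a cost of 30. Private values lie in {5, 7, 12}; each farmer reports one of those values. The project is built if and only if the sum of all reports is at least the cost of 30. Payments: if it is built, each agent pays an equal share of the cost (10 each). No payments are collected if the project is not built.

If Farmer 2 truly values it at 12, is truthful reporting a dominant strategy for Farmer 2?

Yes

Check each profile of the others' reports and compare truth against every alternative report.
Others report (7, 12): truth gives 2, best alternative gives 0.
Others report (12, 7): truth gives 2, best alternative gives 0.
Others report (12, 12): truth gives 2, best alternative gives 2.
Others report (5, 5): truth gives 0, best alternative gives 0.
Others report (5, 7): truth gives 0, best alternative gives 0.
Others report (5, 12): truth gives 0, best alternative gives 0.
(Remaining 3 profiles checked similarly; truth is weakly best in each.)
In every case the truthful report is at least as good as any alternative, so it is a dominant strategy.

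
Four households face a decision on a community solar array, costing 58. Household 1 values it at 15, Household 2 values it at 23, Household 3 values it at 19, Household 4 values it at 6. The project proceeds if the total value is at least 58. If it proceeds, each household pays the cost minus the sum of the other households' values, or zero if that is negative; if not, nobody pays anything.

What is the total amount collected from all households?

Total value 63 ≥ cost 58, so it is built.
Household 1: others sum to 48; max(0, 58 - 48) = 10.
Household 2: others sum to 40; max(0, 58 - 40) = 18.
Household 3: others sum to 44; max(0, 58 - 44) = 14.
Household 4: others sum to 57; max(0, 58 - 57) = 1.
Total collected = 10 + 18 + 14 + 1 = 43.

43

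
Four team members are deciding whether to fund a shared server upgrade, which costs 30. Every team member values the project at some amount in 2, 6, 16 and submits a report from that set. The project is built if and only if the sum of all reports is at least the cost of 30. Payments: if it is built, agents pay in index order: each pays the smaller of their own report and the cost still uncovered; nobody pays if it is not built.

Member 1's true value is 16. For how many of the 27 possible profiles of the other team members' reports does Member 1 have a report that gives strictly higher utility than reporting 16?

16

Others report (2, 6, 16): truth gives 0; report 6 gives 10 > 0. Violating.
Others report (2, 16, 6): truth gives 0; report 6 gives 10 > 0. Violating.
Others report (2, 16, 16): truth gives 0; report 2 gives 14 > 0. Violating.
Others report (6, 2, 16): truth gives 0; report 6 gives 10 > 0. Violating.
Others report (2, 2, 2): truth gives 0; no alternative beats it.
Others report (2, 2, 6): truth gives 0; no alternative beats it.
(Checking all 27 profiles: 16 have a profitable deviation, 11 do not.)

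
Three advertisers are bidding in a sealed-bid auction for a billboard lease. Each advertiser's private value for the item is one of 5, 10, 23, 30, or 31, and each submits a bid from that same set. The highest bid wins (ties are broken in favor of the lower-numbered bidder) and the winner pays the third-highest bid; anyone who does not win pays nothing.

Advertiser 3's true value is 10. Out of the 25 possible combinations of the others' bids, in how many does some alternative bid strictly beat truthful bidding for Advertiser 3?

6

Others bid (5, 10): truth gives 0; bid 23 gives 5 > 0. Violating.
Others bid (5, 23): truth gives 0; bid 30 gives 5 > 0. Violating.
Others bid (5, 30): truth gives 0; bid 31 gives 5 > 0. Violating.
Others bid (10, 5): truth gives 0; bid 23 gives 5 > 0. Violating.
Others bid (5, 5): truth gives 5; no alternative beats it.
Others bid (5, 31): truth gives 0; no alternative beats it.
(Checking all 25 profiles: 6 have a profitable deviation, 19 do not.)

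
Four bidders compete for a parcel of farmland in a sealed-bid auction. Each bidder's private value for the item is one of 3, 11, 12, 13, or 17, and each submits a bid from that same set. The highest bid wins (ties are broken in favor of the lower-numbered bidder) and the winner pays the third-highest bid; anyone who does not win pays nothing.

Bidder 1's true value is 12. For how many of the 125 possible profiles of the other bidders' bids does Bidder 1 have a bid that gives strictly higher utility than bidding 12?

24

Others bid (3, 3, 13): truth gives 0; bid 13 gives 9 > 0. Violating.
Others bid (3, 3, 17): truth gives 0; bid 17 gives 9 > 0. Violating.
Others bid (3, 11, 13): truth gives 0; bid 13 gives 1 > 0. Violating.
Others bid (3, 11, 17): truth gives 0; bid 17 gives 1 > 0. Violating.
Others bid (3, 3, 3): truth gives 9; no alternative beats it.
Others bid (3, 3, 11): truth gives 9; no alternative beats it.
(Checking all 125 profiles: 24 have a profitable deviation, 101 do not.)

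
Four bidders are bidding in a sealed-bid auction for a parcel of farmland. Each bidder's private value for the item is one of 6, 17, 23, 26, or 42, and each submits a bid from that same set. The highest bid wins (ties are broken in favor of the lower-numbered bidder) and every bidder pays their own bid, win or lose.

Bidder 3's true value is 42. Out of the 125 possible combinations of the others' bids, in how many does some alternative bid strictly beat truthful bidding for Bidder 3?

Others bid (6, 6, 6): truth gives 0; bid 17 gives 25 > 0. Violating.
Others bid (6, 6, 17): truth gives 0; bid 17 gives 25 > 0. Violating.
Others bid (6, 6, 23): truth gives 0; bid 23 gives 19 > 0. Violating.
Others bid (6, 6, 26): truth gives 0; bid 26 gives 16 > 0. Violating.
Others bid (6, 6, 42): truth gives 0; no alternative beats it.
Others bid (6, 17, 42): truth gives 0; no alternative beats it.
(Checking all 125 profiles: 81 have a profitable deviation, 44 do not.)

81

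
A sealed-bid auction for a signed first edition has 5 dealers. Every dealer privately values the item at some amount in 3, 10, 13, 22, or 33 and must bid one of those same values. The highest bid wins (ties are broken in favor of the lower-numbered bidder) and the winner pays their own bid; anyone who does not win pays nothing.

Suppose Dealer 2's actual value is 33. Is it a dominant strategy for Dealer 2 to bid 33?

Consider the case where Dealer 1 bids 3, Dealer 3 bids 3, Dealer 4 bids 3 and Dealer 5 bids 3.
Truthful bid 33: wins, pays 33, utility 33 - 33 = 0.
Bid 10 instead: wins, pays 10, utility 33 - 10 = 23.
Since 23 > 0, bidding 10 is strictly better here, so truthful bidding is not dominant.

No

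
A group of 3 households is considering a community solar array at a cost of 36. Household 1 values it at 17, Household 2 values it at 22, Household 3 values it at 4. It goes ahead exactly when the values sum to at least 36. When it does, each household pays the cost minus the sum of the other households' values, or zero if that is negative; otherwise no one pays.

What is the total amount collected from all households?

25

Total value 43 ≥ cost 36, so it is built.
Household 1: others sum to 26; max(0, 36 - 26) = 10.
Household 2: others sum to 21; max(0, 36 - 21) = 15.
Household 3: others sum to 39; max(0, 36 - 39) = 0.
Total collected = 10 + 15 + 0 = 25.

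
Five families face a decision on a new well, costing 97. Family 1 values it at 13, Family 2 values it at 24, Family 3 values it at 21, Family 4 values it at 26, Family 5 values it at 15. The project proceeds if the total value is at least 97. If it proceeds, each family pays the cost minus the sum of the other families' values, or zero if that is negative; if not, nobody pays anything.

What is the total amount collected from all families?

89

Total value 99 ≥ cost 97, so it is built.
Family 1: others sum to 86; max(0, 97 - 86) = 11.
Family 2: others sum to 75; max(0, 97 - 75) = 22.
Family 3: others sum to 78; max(0, 97 - 78) = 19.
Family 4: others sum to 73; max(0, 97 - 73) = 24.
Family 5: others sum to 84; max(0, 97 - 84) = 13.
Total collected = 11 + 22 + 19 + 24 + 13 = 89.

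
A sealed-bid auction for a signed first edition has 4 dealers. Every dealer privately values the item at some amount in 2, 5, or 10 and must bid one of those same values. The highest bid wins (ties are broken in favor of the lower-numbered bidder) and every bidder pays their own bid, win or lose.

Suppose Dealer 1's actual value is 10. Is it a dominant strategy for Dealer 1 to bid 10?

Consider the case where Dealer 2 bids 2, Dealer 3 bids 2 and Dealer 4 bids 2.
Truthful bid 10: wins, pays 10, utility 10 - 10 = 0.
Bid 2 instead: wins, pays 2, utility 10 - 2 = 8.
Since 8 > 0, bidding 2 is strictly better here, so truthful bidding is not dominant.

No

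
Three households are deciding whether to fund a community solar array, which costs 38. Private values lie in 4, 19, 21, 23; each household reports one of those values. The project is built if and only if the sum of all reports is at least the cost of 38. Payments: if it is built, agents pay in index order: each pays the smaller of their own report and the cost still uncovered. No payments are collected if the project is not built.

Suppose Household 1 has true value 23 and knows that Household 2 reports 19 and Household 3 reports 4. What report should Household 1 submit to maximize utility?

Report 4: project not built, utility 0.
Report 19: project built, pays 19, utility 23 - 19 = 4.
Report 21: project built, pays 21, utility 23 - 21 = 2.
Report 23: project built, pays 23, utility 23 - 23 = 0.
The best choice is 19 with utility 4.

19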